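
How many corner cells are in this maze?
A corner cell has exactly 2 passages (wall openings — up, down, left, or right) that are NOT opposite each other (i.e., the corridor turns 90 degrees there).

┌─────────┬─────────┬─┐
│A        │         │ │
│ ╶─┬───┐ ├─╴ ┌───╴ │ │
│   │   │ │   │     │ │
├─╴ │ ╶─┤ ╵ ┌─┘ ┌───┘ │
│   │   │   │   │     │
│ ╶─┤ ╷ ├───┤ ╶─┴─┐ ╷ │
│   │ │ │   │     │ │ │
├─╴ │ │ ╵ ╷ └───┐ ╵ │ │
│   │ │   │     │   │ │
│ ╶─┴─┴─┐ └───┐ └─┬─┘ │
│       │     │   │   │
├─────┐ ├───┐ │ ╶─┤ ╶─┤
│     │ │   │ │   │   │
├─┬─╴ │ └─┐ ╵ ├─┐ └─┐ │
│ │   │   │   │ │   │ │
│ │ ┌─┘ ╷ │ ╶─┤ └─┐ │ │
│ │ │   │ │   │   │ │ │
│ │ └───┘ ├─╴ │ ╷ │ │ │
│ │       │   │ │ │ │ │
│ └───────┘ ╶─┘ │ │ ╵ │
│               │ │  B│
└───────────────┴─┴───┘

Counting corner cells (2 non-opposite passages):
Total corners: 60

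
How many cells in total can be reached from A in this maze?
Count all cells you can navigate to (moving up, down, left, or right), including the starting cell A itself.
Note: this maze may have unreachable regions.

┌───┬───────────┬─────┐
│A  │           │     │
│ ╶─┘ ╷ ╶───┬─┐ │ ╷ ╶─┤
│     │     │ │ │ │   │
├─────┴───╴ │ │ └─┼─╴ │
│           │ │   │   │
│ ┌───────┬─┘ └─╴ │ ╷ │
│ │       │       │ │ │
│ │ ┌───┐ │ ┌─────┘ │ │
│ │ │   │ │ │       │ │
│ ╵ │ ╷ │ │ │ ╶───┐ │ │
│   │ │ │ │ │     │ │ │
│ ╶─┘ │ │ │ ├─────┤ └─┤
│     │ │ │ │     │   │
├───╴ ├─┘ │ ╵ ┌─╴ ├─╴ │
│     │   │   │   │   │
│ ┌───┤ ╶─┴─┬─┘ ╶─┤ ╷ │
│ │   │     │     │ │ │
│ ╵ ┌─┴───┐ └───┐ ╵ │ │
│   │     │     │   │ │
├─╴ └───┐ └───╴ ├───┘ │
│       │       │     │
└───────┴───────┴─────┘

Using BFS/flood-fill to find all reachable cells from A:
Maze size: 11 × 11 = 121 total cells
All cells are reachable — the maze is fully connected.
Reachable cells: 121

Reachable region (· marks reachable cells):

┌───┬───────────┬─────┐
│A ·│· · · · · ·│· · ·│
│ ╶─┘ ╷ ╶───┬─┐ │ ╷ ╶─┤
│· · ·│· · ·│·│·│·│· ·│
├─────┴───╴ │ │ └─┼─╴ │
│· · · · · ·│·│· ·│· ·│
│ ┌───────┬─┘ └─╴ │ ╷ │
│·│· · · ·│· · · ·│·│·│
│ │ ┌───┐ │ ┌─────┘ │ │
│·│·│· ·│·│·│· · · ·│·│
│ ╵ │ ╷ │ │ │ ╶───┐ │ │
│· ·│·│·│·│·│· · ·│·│·│
│ ╶─┘ │ │ │ ├─────┤ └─┤
│· · ·│·│·│·│· · ·│· ·│
├───╴ ├─┘ │ ╵ ┌─╴ ├─╴ │
│· · ·│· ·│· ·│· ·│· ·│
│ ┌───┤ ╶─┴─┬─┘ ╶─┤ ╷ │
│·│· ·│· · ·│· · ·│·│·│
│ ╵ ┌─┴───┐ └───┐ ╵ │ │
│· ·│· · ·│· · ·│· ·│·│
├─╴ └───┐ └───╴ ├───┘ │
│· · · ·│· · · ·│· · ·│
└───────┴───────┴─────┘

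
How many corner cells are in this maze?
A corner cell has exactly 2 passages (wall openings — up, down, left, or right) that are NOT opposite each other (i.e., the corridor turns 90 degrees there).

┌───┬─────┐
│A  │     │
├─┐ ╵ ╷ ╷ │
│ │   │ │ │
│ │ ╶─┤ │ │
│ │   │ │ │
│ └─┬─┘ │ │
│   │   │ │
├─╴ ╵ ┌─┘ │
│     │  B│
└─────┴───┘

Counting corner cells (2 non-opposite passages):
Total corners: 11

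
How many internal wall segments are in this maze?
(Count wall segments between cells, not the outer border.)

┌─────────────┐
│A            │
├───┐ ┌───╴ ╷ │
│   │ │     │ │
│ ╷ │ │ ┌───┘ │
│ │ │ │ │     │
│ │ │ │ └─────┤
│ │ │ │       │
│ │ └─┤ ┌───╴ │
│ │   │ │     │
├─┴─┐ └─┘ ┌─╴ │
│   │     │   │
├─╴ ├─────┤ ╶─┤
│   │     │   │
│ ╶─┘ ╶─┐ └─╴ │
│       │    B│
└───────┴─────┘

Counting internal wall segments:
Total internal walls: 42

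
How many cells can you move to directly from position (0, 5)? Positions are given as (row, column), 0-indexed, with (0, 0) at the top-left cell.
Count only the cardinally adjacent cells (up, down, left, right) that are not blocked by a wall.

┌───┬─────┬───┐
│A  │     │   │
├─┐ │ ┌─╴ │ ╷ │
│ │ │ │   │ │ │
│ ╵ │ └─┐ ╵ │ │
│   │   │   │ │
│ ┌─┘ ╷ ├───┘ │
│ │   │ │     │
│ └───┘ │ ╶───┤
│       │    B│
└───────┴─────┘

Checking passable neighbors of (0, 5):
Neighbors: (1, 5), (0, 6)
Count: 2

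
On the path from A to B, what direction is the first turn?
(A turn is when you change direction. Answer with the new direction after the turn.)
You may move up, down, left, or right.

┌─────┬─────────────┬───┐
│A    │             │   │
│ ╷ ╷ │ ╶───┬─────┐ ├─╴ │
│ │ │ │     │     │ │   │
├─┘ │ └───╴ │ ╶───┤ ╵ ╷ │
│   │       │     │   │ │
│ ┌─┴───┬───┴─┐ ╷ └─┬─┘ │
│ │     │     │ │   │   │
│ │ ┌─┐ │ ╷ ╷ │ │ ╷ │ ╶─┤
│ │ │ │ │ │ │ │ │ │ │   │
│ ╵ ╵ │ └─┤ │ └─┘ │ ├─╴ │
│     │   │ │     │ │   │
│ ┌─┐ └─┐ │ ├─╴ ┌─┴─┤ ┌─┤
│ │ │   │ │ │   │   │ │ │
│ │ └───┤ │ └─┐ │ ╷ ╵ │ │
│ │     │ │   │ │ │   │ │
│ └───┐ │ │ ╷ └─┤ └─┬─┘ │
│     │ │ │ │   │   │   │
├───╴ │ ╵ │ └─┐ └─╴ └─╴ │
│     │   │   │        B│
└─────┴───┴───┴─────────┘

Directions: right, right, down, down, right, right, right, up, left, left, up, right, right, right, right, right, right, down, down, right, up, right, down, down, left, down, right, down, left, down, down, left, up, left, down, down, right, down, right, right
First turn direction: down

Solution:

┌─────┬─────────────┬───┐
│A → ↓│↱ → → → → → ↓│   │
│ ╷ ╷ │ ╶───┬─────┐ ├─╴ │
│ │ │↓│↑ ← ↰│     │↓│↱ ↓│
├─┘ │ └───╴ │ ╶───┤ ╵ ╷ │
│   │↳ → → ↑│     │↳ ↑│↓│
│ ┌─┴───┬───┴─┐ ╷ └─┬─┘ │
│ │     │     │ │   │↓ ↲│
│ │ ┌─┐ │ ╷ ╷ │ │ ╷ │ ╶─┤
│ │ │ │ │ │ │ │ │ │ │↳ ↓│
│ ╵ ╵ │ └─┤ │ └─┘ │ ├─╴ │
│     │   │ │     │ │↓ ↲│
│ ┌─┐ └─┐ │ ├─╴ ┌─┴─┤ ┌─┤
│ │ │   │ │ │   │↓ ↰│↓│ │
│ │ └───┤ │ └─┐ │ ╷ ╵ │ │
│ │     │ │   │ │↓│↑ ↲│ │
│ └───┐ │ │ ╷ └─┤ └─┬─┘ │
│     │ │ │ │   │↳ ↓│   │
├───╴ │ ╵ │ └─┐ └─╴ └─╴ │
│     │   │   │    ↳ → B│
└─────┴───┴───┴─────────┘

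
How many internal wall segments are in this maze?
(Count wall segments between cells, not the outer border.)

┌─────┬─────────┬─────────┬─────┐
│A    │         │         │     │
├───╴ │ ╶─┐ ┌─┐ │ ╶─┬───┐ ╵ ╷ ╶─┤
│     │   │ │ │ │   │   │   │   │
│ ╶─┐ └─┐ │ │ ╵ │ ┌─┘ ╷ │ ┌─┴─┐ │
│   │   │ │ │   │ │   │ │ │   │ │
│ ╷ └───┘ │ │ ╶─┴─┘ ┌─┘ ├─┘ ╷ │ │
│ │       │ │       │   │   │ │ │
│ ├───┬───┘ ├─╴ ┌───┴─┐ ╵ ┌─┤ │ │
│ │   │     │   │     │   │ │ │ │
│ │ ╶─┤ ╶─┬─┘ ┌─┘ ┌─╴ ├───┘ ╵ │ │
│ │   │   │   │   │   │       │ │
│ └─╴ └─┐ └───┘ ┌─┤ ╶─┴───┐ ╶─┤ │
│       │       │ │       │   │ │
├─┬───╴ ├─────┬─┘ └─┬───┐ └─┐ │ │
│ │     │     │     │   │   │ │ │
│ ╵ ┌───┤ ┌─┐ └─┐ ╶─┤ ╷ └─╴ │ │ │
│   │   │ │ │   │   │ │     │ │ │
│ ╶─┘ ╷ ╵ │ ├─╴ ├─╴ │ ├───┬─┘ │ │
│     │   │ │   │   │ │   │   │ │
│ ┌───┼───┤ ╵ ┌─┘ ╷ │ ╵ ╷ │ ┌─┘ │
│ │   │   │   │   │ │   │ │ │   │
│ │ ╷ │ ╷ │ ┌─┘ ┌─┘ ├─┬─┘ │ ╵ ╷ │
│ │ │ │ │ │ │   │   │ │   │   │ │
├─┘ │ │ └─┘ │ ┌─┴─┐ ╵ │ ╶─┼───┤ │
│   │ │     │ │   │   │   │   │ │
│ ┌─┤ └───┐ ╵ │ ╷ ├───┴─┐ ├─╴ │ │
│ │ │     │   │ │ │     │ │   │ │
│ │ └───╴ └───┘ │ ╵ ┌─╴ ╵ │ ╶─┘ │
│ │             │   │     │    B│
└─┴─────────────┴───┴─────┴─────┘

Counting internal wall segments:
Total internal walls: 210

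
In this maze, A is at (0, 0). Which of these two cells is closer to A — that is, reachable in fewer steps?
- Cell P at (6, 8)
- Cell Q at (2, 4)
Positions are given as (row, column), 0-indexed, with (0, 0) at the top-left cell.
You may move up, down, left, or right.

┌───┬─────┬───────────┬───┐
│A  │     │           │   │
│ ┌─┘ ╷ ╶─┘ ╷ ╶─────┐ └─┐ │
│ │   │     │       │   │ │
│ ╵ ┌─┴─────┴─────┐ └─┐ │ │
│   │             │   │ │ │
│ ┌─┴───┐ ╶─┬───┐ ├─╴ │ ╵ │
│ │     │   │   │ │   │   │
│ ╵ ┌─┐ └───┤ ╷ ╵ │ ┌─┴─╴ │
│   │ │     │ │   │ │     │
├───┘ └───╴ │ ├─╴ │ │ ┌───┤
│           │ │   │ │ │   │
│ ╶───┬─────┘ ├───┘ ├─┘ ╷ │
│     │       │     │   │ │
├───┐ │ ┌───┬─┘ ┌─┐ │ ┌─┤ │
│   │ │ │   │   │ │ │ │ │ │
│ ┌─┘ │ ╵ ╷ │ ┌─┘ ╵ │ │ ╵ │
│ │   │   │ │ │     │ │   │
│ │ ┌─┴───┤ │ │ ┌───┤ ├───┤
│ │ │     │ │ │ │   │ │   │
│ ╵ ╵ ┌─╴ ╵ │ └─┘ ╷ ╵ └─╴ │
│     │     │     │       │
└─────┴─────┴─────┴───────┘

Shortest path A → P at (6, 8): 24 steps
Shortest path A → Q at (2, 4): 54 steps

P is closer (24 steps vs 54 steps).

Path to P:

┌───┬─────┬───────────┬───┐
│A  │↱ ↓  │↱ ↓        │   │
│ ┌─┘ ╷ ╶─┘ ╷ ╶─────┐ └─┐ │
│↓│↱ ↑│↳ → ↑│↳ → → ↓│   │ │
│ ╵ ┌─┴─────┴─────┐ └─┐ │ │
│↳ ↑│             │↳ ↓│ │ │
│ ┌─┴───┐ ╶─┬───┐ ├─╴ │ ╵ │
│ │     │   │   │ │↓ ↲│   │
│ ╵ ┌─┐ └───┤ ╷ ╵ │ ┌─┴─╴ │
│   │ │     │ │   │↓│     │
├───┘ └───╴ │ ├─╴ │ │ ┌───┤
│           │ │   │↓│ │   │
│ ╶───┬─────┘ ├───┘ ├─┘ ╷ │
│     │       │  P ↲│   │ │
├───┐ │ ┌───┬─┘ ┌─┐ │ ┌─┤ │
│   │ │ │   │   │ │ │ │ │ │
│ ┌─┘ │ ╵ ╷ │ ┌─┘ ╵ │ │ ╵ │
│ │   │   │ │ │     │ │   │
│ │ ┌─┴───┤ │ │ ┌───┤ ├───┤
│ │ │     │ │ │ │   │ │   │
│ ╵ ╵ ┌─╴ ╵ │ └─┘ ╷ ╵ └─╴ │
│     │     │     │       │
└─────┴─────┴─────┴───────┘

Path to Q:

┌───┬─────┬───────────┬───┐
│A  │     │           │   │
│ ┌─┘ ╷ ╶─┘ ╷ ╶─────┐ └─┐ │
│↓│   │     │       │   │ │
│ ╵ ┌─┴─────┴─────┐ └─┐ │ │
│↓  │    Q ← ← ← ↰│   │ │ │
│ ┌─┴───┐ ╶─┬───┐ ├─╴ │ ╵ │
│↓│↱ → ↓│   │↱ ↓│↑│   │   │
│ ╵ ┌─┐ └───┤ ╷ ╵ │ ┌─┴─╴ │
│↳ ↑│ │↳ → ↓│↑│↳ ↑│ │     │
├───┘ └───╴ │ ├─╴ │ │ ┌───┤
│↓ ← ← ← ← ↲│↑│   │ │ │   │
│ ╶───┬─────┘ ├───┘ ├─┘ ╷ │
│↳ → ↓│↱ → → ↑│     │   │ │
├───┐ │ ┌───┬─┘ ┌─┐ │ ┌─┤ │
│   │↓│↑│↓ ↰│   │ │ │ │ │ │
│ ┌─┘ │ ╵ ╷ │ ┌─┘ ╵ │ │ ╵ │
│ │↓ ↲│↑ ↲│↑│ │     │ │   │
│ │ ┌─┴───┤ │ │ ┌───┤ ├───┤
│ │↓│↱ → ↓│↑│ │ │   │ │   │
│ ╵ ╵ ┌─╴ ╵ │ └─┘ ╷ ╵ └─╴ │
│  ↳ ↑│  ↳ ↑│     │       │
└─────┴─────┴─────┴───────┘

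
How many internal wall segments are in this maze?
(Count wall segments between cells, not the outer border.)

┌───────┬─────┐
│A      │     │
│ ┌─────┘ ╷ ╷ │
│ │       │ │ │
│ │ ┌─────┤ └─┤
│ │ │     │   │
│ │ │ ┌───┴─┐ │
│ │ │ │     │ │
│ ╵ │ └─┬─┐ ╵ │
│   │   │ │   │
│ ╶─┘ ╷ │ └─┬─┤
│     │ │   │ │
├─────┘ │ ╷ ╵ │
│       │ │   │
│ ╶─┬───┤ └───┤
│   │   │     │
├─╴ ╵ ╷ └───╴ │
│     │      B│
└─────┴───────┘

Counting internal wall segments:
Total internal walls: 48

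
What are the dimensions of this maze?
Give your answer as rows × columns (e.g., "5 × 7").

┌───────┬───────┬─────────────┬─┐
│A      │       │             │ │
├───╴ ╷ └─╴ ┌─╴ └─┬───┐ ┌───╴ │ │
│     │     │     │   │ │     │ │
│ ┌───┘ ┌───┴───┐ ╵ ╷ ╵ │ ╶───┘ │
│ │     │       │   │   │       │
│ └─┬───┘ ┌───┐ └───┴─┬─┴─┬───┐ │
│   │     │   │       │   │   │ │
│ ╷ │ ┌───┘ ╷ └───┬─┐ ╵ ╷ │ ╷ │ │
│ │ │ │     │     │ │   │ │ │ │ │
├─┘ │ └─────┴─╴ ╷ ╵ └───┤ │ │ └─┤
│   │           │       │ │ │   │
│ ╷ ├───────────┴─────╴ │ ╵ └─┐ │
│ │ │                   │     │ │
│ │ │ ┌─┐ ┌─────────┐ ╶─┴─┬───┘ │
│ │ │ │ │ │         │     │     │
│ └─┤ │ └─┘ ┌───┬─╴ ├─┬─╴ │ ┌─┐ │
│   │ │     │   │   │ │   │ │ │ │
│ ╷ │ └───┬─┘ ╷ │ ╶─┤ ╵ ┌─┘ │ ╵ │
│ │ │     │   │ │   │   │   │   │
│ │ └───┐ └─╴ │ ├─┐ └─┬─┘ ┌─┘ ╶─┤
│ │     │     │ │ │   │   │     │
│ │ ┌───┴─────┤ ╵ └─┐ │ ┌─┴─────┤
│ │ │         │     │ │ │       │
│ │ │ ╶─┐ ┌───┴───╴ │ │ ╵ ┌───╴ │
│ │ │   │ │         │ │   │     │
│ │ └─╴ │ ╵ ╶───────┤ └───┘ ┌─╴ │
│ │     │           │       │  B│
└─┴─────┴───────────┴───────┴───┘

Counting the maze dimensions:
Rows (vertical): 14
Columns (horizontal): 16
Dimensions: 14 × 16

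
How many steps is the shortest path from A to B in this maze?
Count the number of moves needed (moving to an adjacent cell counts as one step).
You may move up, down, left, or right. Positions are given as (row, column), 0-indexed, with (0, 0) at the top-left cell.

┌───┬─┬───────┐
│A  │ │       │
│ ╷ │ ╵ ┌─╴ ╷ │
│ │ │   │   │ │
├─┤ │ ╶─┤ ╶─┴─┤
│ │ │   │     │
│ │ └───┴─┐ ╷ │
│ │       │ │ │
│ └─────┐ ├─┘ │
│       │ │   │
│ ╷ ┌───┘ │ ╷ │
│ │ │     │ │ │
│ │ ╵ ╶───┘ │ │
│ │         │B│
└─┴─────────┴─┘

Using BFS to find shortest path:
Start: (0, 0), End: (6, 6)
Path found:
(0,0) → (0,1) → (1,1) → (2,1) → (3,1) → (3,2) → (3,3) → (3,4) → (4,4) → (5,4) → (5,3) → (5,2) → (6,2) → (6,3) → (6,4) → (6,5) → (5,5) → (4,5) → (4,6) → (5,6) → (6,6)
Number of steps: 20

Solution:

┌───┬─┬───────┐
│A ↓│ │       │
│ ╷ │ ╵ ┌─╴ ╷ │
│ │↓│   │   │ │
├─┤ │ ╶─┤ ╶─┴─┤
│ │↓│   │     │
│ │ └───┴─┐ ╷ │
│ │↳ → → ↓│ │ │
│ └─────┐ ├─┘ │
│       │↓│↱ ↓│
│ ╷ ┌───┘ │ ╷ │
│ │ │↓ ← ↲│↑│↓│
│ │ ╵ ╶───┘ │ │
│ │  ↳ → → ↑│B│
└─┴─────────┴─┘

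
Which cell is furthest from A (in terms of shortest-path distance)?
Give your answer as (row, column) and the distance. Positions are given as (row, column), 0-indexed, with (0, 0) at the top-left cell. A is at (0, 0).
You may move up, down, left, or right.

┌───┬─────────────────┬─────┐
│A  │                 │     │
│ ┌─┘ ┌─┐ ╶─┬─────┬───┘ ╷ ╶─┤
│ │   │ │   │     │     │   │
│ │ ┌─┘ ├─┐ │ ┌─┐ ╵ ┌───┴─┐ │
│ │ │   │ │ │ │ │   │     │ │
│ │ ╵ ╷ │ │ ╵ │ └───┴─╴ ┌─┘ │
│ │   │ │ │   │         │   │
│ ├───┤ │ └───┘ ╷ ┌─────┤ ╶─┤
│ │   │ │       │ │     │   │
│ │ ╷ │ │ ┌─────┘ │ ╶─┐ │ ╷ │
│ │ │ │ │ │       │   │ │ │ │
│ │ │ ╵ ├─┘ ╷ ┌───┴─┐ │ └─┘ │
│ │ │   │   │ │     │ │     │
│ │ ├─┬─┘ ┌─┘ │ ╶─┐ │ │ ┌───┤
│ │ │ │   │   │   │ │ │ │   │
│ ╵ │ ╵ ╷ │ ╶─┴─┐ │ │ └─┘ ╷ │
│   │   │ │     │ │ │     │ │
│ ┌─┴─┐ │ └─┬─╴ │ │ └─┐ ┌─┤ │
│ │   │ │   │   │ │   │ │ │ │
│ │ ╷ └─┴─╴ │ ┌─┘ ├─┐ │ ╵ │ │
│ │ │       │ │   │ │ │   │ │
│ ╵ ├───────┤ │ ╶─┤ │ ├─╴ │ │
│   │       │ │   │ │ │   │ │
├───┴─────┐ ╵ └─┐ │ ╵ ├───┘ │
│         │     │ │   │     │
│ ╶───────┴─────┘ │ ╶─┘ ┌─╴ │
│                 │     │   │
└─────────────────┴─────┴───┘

Computing BFS distances from A to all cells:
Furthest cell: (12, 4)
Distance: 114 steps

Path from A to the furthest cell:

┌───┬─────────────────┬─────┐
│A  │↱ → ↓            │↱ ↓  │
│ ┌─┘ ┌─┐ ╶─┬─────┬───┘ ╷ ╶─┤
│↓│↱ ↑│ │↳ ↓│↱ → ↓│↱ → ↑│↳ ↓│
│ │ ┌─┘ ├─┐ │ ┌─┐ ╵ ┌───┴─┐ │
│↓│↑│↓ ↰│ │↓│↑│ │↳ ↑│     │↓│
│ │ ╵ ╷ │ │ ╵ │ └───┴─╴ ┌─┘ │
│↓│↑ ↲│↑│ │↳ ↑│         │↓ ↲│
│ ├───┤ │ └───┘ ╷ ┌─────┤ ╶─┤
│↓│↱ ↓│↑│       │ │↓ ← ↰│↳ ↓│
│ │ ╷ │ │ ┌─────┘ │ ╶─┐ │ ╷ │
│↓│↑│↓│↑│ │       │↳ ↓│↑│ │↓│
│ │ │ ╵ ├─┘ ╷ ┌───┴─┐ │ └─┘ │
│↓│↑│↳ ↑│   │ │↓ ← ↰│↓│↑ ← ↲│
│ │ ├─┬─┘ ┌─┘ │ ╶─┐ │ │ ┌───┤
│↓│↑│ │   │   │↳ ↓│↑│↓│ │↱ ↓│
│ ╵ │ ╵ ╷ │ ╶─┴─┐ │ │ └─┘ ╷ │
│↳ ↑│   │ │     │↓│↑│↳ → ↑│↓│
│ ┌─┴─┐ │ └─┬─╴ │ │ └─┐ ┌─┤ │
│ │   │ │   │   │↓│↑ ↰│ │ │↓│
│ │ ╷ └─┴─╴ │ ┌─┘ ├─┐ │ ╵ │ │
│ │ │       │ │↓ ↲│ │↑│   │↓│
│ ╵ ├───────┤ │ ╶─┤ │ ├─╴ │ │
│   │       │ │↳ ↓│ │↑│   │↓│
├───┴─────┐ ╵ └─┐ │ ╵ ├───┘ │
│↱ → → → B│     │↓│↱ ↑│↓ ← ↲│
│ ╶───────┴─────┘ │ ╶─┘ ┌─╴ │
│↑ ← ← ← ← ← ← ← ↲│↑ ← ↲│   │
└─────────────────┴─────┴───┘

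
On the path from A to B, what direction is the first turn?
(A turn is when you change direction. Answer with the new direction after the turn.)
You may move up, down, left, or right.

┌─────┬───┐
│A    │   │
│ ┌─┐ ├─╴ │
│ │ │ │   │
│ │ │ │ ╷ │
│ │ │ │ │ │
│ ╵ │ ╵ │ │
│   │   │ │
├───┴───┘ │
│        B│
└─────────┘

Directions: right, right, down, down, down, right, up, up, right, down, down, down
First turn direction: down

Solution:

┌─────┬───┐
│A → ↓│   │
│ ┌─┐ ├─╴ │
│ │ │↓│↱ ↓│
│ │ │ │ ╷ │
│ │ │↓│↑│↓│
│ ╵ │ ╵ │ │
│   │↳ ↑│↓│
├───┴───┘ │
│        B│
└─────────┘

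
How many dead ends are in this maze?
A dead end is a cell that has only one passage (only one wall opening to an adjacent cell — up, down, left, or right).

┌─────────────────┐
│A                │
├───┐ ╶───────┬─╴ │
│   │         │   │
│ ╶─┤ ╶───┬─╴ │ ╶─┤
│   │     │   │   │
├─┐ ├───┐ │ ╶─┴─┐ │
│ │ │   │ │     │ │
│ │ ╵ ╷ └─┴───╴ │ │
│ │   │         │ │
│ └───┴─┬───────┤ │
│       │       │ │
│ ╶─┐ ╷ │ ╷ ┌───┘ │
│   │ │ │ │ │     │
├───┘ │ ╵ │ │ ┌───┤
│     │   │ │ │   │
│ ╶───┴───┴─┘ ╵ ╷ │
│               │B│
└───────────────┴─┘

Checking each cell for number of passages:

Dead ends found at positions:
  (0, 0)
  (1, 1)
  (3, 0)
  (3, 4)
  (5, 7)
  (6, 1)
  (7, 5)
  (8, 8)
Total dead ends: 8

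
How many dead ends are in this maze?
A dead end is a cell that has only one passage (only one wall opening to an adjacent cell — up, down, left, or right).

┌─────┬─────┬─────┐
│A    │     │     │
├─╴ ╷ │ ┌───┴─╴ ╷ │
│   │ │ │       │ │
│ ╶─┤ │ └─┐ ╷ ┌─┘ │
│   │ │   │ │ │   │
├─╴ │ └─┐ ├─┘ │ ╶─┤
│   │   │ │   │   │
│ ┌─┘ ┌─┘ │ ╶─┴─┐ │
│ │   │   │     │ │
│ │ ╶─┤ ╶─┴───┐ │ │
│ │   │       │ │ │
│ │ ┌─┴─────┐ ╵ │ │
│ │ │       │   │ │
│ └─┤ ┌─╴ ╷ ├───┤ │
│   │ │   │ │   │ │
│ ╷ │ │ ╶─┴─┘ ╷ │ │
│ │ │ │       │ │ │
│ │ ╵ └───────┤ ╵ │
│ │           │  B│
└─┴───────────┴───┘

Checking each cell for number of passages:

Dead ends found at positions:
  (0, 0)
  (0, 5)
  (0, 6)
  (1, 4)
  (2, 5)
  (3, 3)
  (5, 2)
  (6, 1)
  (7, 5)
  (9, 0)
  (9, 6)
Total dead ends: 11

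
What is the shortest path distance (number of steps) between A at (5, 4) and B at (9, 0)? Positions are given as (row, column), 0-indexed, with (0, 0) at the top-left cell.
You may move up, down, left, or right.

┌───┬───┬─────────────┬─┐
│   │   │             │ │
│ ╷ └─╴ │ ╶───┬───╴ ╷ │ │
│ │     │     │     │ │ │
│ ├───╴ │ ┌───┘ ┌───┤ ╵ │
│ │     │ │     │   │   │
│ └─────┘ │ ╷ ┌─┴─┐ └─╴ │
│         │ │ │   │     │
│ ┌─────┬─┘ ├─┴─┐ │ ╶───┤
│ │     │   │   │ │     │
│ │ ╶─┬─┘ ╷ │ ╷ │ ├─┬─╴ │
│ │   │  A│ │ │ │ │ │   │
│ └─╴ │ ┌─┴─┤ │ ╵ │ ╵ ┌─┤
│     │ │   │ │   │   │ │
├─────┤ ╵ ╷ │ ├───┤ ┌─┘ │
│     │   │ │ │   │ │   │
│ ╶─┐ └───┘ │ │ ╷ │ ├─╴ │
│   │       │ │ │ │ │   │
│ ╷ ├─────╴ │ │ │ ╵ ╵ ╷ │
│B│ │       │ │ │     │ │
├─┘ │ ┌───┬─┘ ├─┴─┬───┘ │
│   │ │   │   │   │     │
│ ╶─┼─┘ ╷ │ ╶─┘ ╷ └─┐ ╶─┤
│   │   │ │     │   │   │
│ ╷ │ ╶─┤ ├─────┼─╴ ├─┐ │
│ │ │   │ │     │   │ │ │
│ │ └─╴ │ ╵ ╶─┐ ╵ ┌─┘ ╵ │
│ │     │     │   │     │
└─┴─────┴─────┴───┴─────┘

Finding path from (5, 4) to (9, 0):
Path: (5,4) → (5,3) → (6,3) → (7,3) → (7,4) → (6,4) → (6,5) → (7,5) → (8,5) → (8,4) → (8,3) → (8,2) → (7,2) → (7,1) → (7,0) → (8,0) → (9,0)
Distance: 16 steps

Solution:

┌───┬───┬─────────────┬─┐
│   │   │             │ │
│ ╷ └─╴ │ ╶───┬───╴ ╷ │ │
│ │     │     │     │ │ │
│ ├───╴ │ ┌───┘ ┌───┤ ╵ │
│ │     │ │     │   │   │
│ └─────┘ │ ╷ ┌─┴─┐ └─╴ │
│         │ │ │   │     │
│ ┌─────┬─┘ ├─┴─┐ │ ╶───┤
│ │     │   │   │ │     │
│ │ ╶─┬─┘ ╷ │ ╷ │ ├─┬─╴ │
│ │   │↓ A│ │ │ │ │ │   │
│ └─╴ │ ┌─┴─┤ │ ╵ │ ╵ ┌─┤
│     │↓│↱ ↓│ │   │   │ │
├─────┤ ╵ ╷ │ ├───┤ ┌─┘ │
│↓ ← ↰│↳ ↑│↓│ │   │ │   │
│ ╶─┐ └───┘ │ │ ╷ │ ├─╴ │
│↓  │↑ ← ← ↲│ │ │ │ │   │
│ ╷ ├─────╴ │ │ │ ╵ ╵ ╷ │
│B│ │       │ │ │     │ │
├─┘ │ ┌───┬─┘ ├─┴─┬───┘ │
│   │ │   │   │   │     │
│ ╶─┼─┘ ╷ │ ╶─┘ ╷ └─┐ ╶─┤
│   │   │ │     │   │   │
│ ╷ │ ╶─┤ ├─────┼─╴ ├─┐ │
│ │ │   │ │     │   │ │ │
│ │ └─╴ │ ╵ ╶─┐ ╵ ┌─┘ ╵ │
│ │     │     │   │     │
└─┴─────┴─────┴───┴─────┘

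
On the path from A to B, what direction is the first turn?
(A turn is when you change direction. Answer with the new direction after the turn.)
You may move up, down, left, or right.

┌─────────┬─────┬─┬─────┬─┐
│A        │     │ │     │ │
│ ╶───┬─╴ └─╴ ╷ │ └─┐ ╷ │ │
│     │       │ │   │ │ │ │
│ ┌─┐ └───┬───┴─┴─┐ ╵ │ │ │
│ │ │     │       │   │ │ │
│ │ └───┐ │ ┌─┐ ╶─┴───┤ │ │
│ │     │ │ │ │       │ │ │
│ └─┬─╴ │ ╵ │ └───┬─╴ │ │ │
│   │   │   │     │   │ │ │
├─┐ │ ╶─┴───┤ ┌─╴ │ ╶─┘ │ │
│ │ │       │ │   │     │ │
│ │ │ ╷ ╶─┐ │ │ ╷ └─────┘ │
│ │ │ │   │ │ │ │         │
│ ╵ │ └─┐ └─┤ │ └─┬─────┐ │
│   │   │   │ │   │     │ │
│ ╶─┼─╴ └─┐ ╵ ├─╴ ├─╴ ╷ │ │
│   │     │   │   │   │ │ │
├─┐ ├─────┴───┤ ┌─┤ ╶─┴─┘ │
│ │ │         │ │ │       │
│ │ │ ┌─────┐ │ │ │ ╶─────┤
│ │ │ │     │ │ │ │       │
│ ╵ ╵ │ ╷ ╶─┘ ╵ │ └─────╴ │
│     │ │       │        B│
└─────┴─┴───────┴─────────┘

Directions: down, down, down, down, right, down, down, down, left, down, right, down, down, down, right, up, up, right, right, right, right, down, down, right, up, up, up, right, up, left, up, up, right, down, right, right, right, right, down, down, down, left, left, left, down, right, right, right, down
First turn direction: right

Solution:

┌─────────┬─────┬─┬─────┬─┐
│A        │     │ │     │ │
│ ╶───┬─╴ └─╴ ╷ │ └─┐ ╷ │ │
│↓    │       │ │   │ │ │ │
│ ┌─┐ └───┬───┴─┴─┐ ╵ │ │ │
│↓│ │     │       │   │ │ │
│ │ └───┐ │ ┌─┐ ╶─┴───┤ │ │
│↓│     │ │ │ │       │ │ │
│ └─┬─╴ │ ╵ │ └───┬─╴ │ │ │
│↳ ↓│   │   │     │   │ │ │
├─┐ │ ╶─┴───┤ ┌─╴ │ ╶─┘ │ │
│ │↓│       │ │↱ ↓│     │ │
│ │ │ ╷ ╶─┐ │ │ ╷ └─────┘ │
│ │↓│ │   │ │ │↑│↳ → → → ↓│
│ ╵ │ └─┐ └─┤ │ └─┬─────┐ │
│↓ ↲│   │   │ │↑ ↰│     │↓│
│ ╶─┼─╴ └─┐ ╵ ├─╴ ├─╴ ╷ │ │
│↳ ↓│     │   │↱ ↑│   │ │↓│
├─┐ ├─────┴───┤ ┌─┤ ╶─┴─┘ │
│ │↓│↱ → → → ↓│↑│ │↓ ← ← ↲│
│ │ │ ┌─────┐ │ │ │ ╶─────┤
│ │↓│↑│     │↓│↑│ │↳ → → ↓│
│ ╵ ╵ │ ╷ ╶─┘ ╵ │ └─────╴ │
│  ↳ ↑│ │    ↳ ↑│        B│
└─────┴─┴───────┴─────────┘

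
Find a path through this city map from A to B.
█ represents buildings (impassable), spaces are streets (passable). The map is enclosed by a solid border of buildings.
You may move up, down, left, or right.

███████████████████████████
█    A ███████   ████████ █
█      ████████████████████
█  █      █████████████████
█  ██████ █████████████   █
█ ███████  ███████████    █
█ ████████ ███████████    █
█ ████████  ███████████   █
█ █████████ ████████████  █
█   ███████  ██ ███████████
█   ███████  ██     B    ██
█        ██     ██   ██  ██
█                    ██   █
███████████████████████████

Finding the shortest path from A to B:
Movement: cardinal only
Path length: 26 steps
Directions: down → down → right → right → right → right → down → down → right → down → down → right → down → down → down → down → right → right → right → right → up → right → right → right → right → right

Solution:

███████████████████████████
█    A ███████   ████████ █
█    ↓ ████████████████████
█  █ ↳→→→↓█████████████████
█  ██████↓█████████████   █
█ ███████↳↓███████████    █
█ ████████↓███████████    █
█ ████████↳↓███████████   █
█ █████████↓████████████  █
█   ███████↓ ██ ███████████
█   ███████↓ ██↱→→→→B    ██
█        ██↳→→→↑██   ██  ██
█                    ██   █
███████████████████████████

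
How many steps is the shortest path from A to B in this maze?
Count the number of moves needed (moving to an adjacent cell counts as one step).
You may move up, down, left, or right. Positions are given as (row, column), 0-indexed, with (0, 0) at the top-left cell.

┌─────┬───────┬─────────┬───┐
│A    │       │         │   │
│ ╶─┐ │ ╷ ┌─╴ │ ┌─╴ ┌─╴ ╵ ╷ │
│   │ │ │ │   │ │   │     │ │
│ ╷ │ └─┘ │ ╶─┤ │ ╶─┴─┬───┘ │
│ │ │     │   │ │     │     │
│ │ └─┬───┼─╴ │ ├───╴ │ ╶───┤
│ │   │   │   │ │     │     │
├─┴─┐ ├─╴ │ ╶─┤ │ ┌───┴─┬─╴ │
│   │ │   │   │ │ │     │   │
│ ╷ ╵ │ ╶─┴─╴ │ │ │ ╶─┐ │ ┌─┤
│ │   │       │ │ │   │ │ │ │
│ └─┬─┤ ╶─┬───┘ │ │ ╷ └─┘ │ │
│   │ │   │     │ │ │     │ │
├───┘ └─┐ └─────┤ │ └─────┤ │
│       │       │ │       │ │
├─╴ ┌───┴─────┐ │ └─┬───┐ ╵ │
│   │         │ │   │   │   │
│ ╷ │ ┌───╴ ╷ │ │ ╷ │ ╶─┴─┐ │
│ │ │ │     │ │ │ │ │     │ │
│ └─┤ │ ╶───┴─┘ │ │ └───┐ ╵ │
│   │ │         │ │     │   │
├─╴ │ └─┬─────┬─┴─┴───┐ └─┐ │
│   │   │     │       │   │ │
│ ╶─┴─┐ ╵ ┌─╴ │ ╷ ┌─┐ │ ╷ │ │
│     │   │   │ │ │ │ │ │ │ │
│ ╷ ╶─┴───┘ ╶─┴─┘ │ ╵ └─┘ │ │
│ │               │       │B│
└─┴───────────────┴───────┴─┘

Using BFS to find shortest path:
Start: (0, 0), End: (13, 13)
Path found:
(0,0) → (0,1) → (0,2) → (1,2) → (2,2) → (2,3) → (2,4) → (1,4) → (0,4) → (0,5) → (0,6) → (1,6) → (1,5) → (2,5) → (2,6) → (3,6) → (3,5) → (4,5) → (4,6) → (5,6) → (5,5) → (5,4) → (5,3) → (6,3) → (6,4) → (7,4) → (7,5) → (7,6) → (7,7) → (8,7) → (9,7) → (10,7) → (10,6) → (10,5) → (10,4) → (10,3) → (9,3) → (9,4) → (9,5) → (8,5) → (8,4) → (8,3) → (8,2) → (9,2) → (10,2) → (11,2) → (11,3) → (12,3) → (12,4) → (11,4) → (11,5) → (11,6) → (12,6) → (12,5) → (13,5) → (13,6) → (13,7) → (13,8) → (12,8) → (11,8) → (11,9) → (11,10) → (12,10) → (13,10) → (13,11) → (13,12) → (12,12) → (11,12) → (11,11) → (10,11) → (10,10) → (10,9) → (9,9) → (8,9) → (8,8) → (7,8) → (6,8) → (5,8) → (4,8) → (3,8) → (3,9) → (3,10) → (2,10) → (2,9) → (2,8) → (1,8) → (1,9) → (0,9) → (0,10) → (0,11) → (1,11) → (1,12) → (0,12) → (0,13) → (1,13) → (2,13) → (2,12) → (2,11) → (3,11) → (3,12) → (3,13) → (4,13) → (4,12) → (5,12) → (6,12) → (6,11) → (6,10) → (5,10) → (5,9) → (6,9) → (7,9) → (7,10) → (7,11) → (7,12) → (8,12) → (8,13) → (9,13) → (10,13) → (11,13) → (12,13) → (13,13)
Number of steps: 120

Solution:

┌─────┬───────┬─────────┬───┐
│A → ↓│  ↱ → ↓│    ↱ → ↓│↱ ↓│
│ ╶─┐ │ ╷ ┌─╴ │ ┌─╴ ┌─╴ ╵ ╷ │
│   │↓│ │↑│↓ ↲│ │↱ ↑│  ↳ ↑│↓│
│ ╷ │ └─┘ │ ╶─┤ │ ╶─┴─┬───┘ │
│ │ │↳ → ↑│↳ ↓│ │↑ ← ↰│↓ ← ↲│
│ │ └─┬───┼─╴ │ ├───╴ │ ╶───┤
│ │   │   │↓ ↲│ │↱ → ↑│↳ → ↓│
├─┴─┐ ├─╴ │ ╶─┤ │ ┌───┴─┬─╴ │
│   │ │   │↳ ↓│ │↑│     │↓ ↲│
│ ╷ ╵ │ ╶─┴─╴ │ │ │ ╶─┐ │ ┌─┤
│ │   │↓ ← ← ↲│ │↑│↓ ↰│ │↓│ │
│ └─┬─┤ ╶─┬───┘ │ │ ╷ └─┘ │ │
│   │ │↳ ↓│     │↑│↓│↑ ← ↲│ │
├───┘ └─┐ └─────┤ │ └─────┤ │
│       │↳ → → ↓│↑│↳ → → ↓│ │
├─╴ ┌───┴─────┐ │ └─┬───┐ ╵ │
│   │↓ ← ← ↰  │↓│↑ ↰│   │↳ ↓│
│ ╷ │ ┌───╴ ╷ │ │ ╷ │ ╶─┴─┐ │
│ │ │↓│↱ → ↑│ │↓│ │↑│     │↓│
│ └─┤ │ ╶───┴─┘ │ │ └───┐ ╵ │
│   │↓│↑ ← ← ← ↲│ │↑ ← ↰│  ↓│
├─╴ │ └─┬─────┬─┴─┴───┐ └─┐ │
│   │↳ ↓│↱ → ↓│  ↱ → ↓│↑ ↰│↓│
│ ╶─┴─┐ ╵ ┌─╴ │ ╷ ┌─┐ │ ╷ │ │
│     │↳ ↑│↓ ↲│ │↑│ │↓│ │↑│↓│
│ ╷ ╶─┴───┘ ╶─┴─┘ │ ╵ └─┘ │ │
│ │        ↳ → → ↑│  ↳ → ↑│B│
└─┴───────────────┴───────┴─┘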